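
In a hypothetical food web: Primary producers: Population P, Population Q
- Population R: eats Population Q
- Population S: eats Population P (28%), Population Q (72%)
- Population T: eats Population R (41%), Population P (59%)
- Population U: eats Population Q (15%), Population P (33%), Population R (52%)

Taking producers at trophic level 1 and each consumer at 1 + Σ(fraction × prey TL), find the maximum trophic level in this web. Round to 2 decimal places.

2.52

Population R: 1 + 1 = 2
Population S: 1 + (0.28×1 + 0.72×1) = 2
Population T: 1 + (0.41×2 + 0.59×1) = 2.41
Population U: 1 + (0.15×1 + 0.33×1 + 0.52×2) = 2.52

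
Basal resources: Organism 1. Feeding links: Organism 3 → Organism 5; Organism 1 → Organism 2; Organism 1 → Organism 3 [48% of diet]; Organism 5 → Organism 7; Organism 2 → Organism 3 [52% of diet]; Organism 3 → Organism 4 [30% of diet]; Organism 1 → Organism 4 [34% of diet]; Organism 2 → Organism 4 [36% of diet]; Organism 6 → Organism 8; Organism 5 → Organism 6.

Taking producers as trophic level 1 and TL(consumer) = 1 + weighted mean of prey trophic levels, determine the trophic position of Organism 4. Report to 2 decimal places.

Organism 2: 1 + 1 = 2
Organism 3: 1 + (0.52×2 + 0.48×1) = 2.52
Organism 4: 1 + (0.36×2 + 0.3×2.52 + 0.34×1) = 2.816
Organism 5: 1 + 2.52 = 3.52
Organism 6: 1 + 3.52 = 4.52
Organism 7: 1 + 3.52 = 4.52
Organism 8: 1 + 4.52 = 5.52

2.82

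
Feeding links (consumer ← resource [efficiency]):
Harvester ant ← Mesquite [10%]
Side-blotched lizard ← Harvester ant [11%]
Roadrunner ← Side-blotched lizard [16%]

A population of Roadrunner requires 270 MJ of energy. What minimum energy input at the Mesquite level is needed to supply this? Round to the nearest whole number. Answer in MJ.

153409 MJ

Cumulative transfer efficiency: 0.1 × 0.11 × 0.16 = 0.00176
Mesquite energy = 270 / 0.00176 = 153409 MJ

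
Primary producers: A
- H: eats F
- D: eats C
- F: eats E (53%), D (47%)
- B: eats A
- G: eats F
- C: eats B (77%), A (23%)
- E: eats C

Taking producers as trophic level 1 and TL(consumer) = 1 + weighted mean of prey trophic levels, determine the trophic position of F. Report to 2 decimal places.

4.77

B: 1 + 1 = 2
C: 1 + (0.77×2 + 0.23×1) = 2.77
D: 1 + 2.77 = 3.77
E: 1 + 2.77 = 3.77
F: 1 + (0.53×3.77 + 0.47×3.77) = 4.77
G: 1 + 4.77 = 5.77
H: 1 + 4.77 = 5.77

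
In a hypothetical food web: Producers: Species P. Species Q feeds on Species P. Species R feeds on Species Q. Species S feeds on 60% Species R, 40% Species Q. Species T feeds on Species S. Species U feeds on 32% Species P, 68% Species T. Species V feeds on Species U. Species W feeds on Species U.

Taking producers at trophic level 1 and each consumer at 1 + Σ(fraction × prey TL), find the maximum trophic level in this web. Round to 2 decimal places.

Species Q: 1 + 1 = 2
Species R: 1 + 2 = 3
Species S: 1 + (0.6×3 + 0.4×2) = 3.6
Species T: 1 + 3.6 = 4.6
Species U: 1 + (0.32×1 + 0.68×4.6) = 4.448
Species V: 1 + 4.448 = 5.448
Species W: 1 + 4.448 = 5.448

5.45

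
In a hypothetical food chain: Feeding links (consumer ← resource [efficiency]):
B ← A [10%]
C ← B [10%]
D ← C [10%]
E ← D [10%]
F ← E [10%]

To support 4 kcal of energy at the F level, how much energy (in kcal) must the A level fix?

400000 kcal

Cumulative transfer efficiency: 0.1 × 0.1 × 0.1 × 0.1 × 0.1 = 0.00001
A energy = 4 / 0.00001 = 400000 kcal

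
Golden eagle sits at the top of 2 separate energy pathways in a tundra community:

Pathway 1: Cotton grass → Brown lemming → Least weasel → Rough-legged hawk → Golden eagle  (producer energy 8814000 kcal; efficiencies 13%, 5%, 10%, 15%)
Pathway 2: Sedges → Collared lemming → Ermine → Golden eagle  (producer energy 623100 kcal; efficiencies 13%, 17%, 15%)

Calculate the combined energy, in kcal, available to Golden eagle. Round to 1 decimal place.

2924.9 kcal

Pathway 1: 8814000 × 0.13 × 0.05 × 0.1 × 0.15 = 859.365 kcal
Pathway 2: 623100 × 0.13 × 0.17 × 0.15 = 2065.5765 kcal
Total at Golden eagle: 859.365 + 2065.5765 = 2924.9415 kcal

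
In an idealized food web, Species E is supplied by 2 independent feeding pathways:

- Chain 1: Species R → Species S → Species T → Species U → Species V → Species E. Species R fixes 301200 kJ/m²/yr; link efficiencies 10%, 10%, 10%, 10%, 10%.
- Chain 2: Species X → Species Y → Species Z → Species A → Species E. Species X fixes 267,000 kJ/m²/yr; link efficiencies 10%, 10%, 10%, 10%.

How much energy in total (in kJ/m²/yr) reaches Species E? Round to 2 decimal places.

Chain 1: 301200 × 0.1 × 0.1 × 0.1 × 0.1 × 0.1 = 3.012 kJ/m²/yr
Chain 2: 267000 × 0.1 × 0.1 × 0.1 × 0.1 = 26.7 kJ/m²/yr
Total at Species E: 3.012 + 26.7 = 29.712 kJ/m²/yr

29.71 kJ/m²/yr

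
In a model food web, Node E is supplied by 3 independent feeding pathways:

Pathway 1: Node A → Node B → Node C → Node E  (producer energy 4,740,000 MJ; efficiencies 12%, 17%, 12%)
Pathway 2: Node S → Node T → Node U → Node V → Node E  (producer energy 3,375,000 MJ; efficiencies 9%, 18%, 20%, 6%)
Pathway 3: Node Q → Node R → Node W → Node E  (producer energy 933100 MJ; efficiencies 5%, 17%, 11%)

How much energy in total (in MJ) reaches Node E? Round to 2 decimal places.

13132.07 MJ

Pathway 1: 4740000 × 0.12 × 0.17 × 0.12 = 11603.52 MJ
Pathway 2: 3375000 × 0.09 × 0.18 × 0.2 × 0.06 = 656.1 MJ
Pathway 3: 933100 × 0.05 × 0.17 × 0.11 = 872.4485 MJ
Total at Node E: 11603.52 + 656.1 + 872.4485 = 13132.0685 MJ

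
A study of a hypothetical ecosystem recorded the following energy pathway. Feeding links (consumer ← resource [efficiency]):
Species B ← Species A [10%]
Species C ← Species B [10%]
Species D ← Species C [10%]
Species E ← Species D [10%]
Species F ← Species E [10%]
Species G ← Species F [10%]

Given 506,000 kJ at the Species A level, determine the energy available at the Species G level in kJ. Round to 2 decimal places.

0.51 kJ

Species B: 506000 × 0.1 = 50600 kJ
Species C: 50600 × 0.1 = 5060 kJ
Species D: 5060 × 0.1 = 506 kJ
Species E: 506 × 0.1 = 50.6 kJ
Species F: 50.6 × 0.1 = 5.06 kJ
Species G: 5.06 × 0.1 = 0.506 kJ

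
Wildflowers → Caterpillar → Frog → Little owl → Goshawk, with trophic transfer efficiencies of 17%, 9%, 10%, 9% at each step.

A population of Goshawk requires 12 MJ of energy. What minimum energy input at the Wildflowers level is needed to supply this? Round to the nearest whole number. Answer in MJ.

Cumulative transfer efficiency: 0.17 × 0.09 × 0.1 × 0.09 = 0.0001377
Wildflowers energy = 12 / 0.0001377 = 87146 MJ

87146 MJ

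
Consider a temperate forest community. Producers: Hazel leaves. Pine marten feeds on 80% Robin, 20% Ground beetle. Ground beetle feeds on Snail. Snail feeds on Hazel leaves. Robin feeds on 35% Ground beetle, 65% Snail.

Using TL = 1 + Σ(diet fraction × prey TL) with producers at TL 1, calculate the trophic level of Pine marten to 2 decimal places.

Snail: 1 + 1 = 2
Ground beetle: 1 + 2 = 3
Robin: 1 + (0.35×3 + 0.65×2) = 3.35
Pine marten: 1 + (0.8×3.35 + 0.2×3) = 4.28

4.28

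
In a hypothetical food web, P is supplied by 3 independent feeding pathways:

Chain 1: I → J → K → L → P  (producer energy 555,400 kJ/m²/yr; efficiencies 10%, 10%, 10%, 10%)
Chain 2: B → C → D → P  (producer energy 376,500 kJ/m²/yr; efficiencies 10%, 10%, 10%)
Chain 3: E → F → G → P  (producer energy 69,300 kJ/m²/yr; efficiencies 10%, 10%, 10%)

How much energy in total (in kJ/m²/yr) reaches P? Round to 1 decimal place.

Chain 1: 555400 × 0.1 × 0.1 × 0.1 × 0.1 = 55.54 kJ/m²/yr
Chain 2: 376500 × 0.1 × 0.1 × 0.1 = 376.5 kJ/m²/yr
Chain 3: 69300 × 0.1 × 0.1 × 0.1 = 69.3 kJ/m²/yr
Total at P: 55.54 + 376.5 + 69.3 = 501.34 kJ/m²/yr

501.3 kJ/m²/yr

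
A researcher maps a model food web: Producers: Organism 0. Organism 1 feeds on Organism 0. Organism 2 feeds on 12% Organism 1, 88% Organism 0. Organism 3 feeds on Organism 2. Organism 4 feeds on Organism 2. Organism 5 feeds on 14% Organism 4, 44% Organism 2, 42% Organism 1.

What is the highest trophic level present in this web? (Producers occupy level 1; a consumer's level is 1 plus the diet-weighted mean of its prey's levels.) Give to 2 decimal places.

Organism 1: 1 + 1 = 2
Organism 2: 1 + (0.12×2 + 0.88×1) = 2.12
Organism 3: 1 + 2.12 = 3.12
Organism 4: 1 + 2.12 = 3.12
Organism 5: 1 + (0.14×3.12 + 0.44×2.12 + 0.42×2) = 3.2096

3.21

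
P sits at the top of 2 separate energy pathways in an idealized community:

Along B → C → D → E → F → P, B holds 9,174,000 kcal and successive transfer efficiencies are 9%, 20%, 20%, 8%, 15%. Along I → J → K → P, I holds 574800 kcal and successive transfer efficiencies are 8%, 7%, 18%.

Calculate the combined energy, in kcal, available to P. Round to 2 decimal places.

Via B: 9174000 × 0.09 × 0.2 × 0.2 × 0.08 × 0.15 = 396.3168 kcal
Via I: 574800 × 0.08 × 0.07 × 0.18 = 579.3984 kcal
Total at P: 396.3168 + 579.3984 = 975.7152 kcal

975.72 kcal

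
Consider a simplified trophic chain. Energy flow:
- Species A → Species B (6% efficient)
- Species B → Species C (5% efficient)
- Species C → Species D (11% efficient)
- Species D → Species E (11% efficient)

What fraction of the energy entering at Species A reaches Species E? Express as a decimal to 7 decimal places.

Product of link efficiencies: 0.06 × 0.05 × 0.11 × 0.11 = 0.0000363

0.0000363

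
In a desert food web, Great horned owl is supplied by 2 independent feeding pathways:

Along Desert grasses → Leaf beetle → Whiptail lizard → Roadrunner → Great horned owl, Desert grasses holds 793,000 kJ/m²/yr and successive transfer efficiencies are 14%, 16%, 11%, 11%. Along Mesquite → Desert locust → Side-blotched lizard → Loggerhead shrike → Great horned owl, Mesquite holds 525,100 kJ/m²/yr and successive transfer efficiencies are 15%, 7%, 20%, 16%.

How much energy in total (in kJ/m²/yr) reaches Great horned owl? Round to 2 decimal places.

Via Desert grasses: 793000 × 0.14 × 0.16 × 0.11 × 0.11 = 214.93472 kJ/m²/yr
Via Mesquite: 525100 × 0.15 × 0.07 × 0.2 × 0.16 = 176.4336 kJ/m²/yr
Total at Great horned owl: 214.93472 + 176.4336 = 391.36832 kJ/m²/yr

391.37 kJ/m²/yr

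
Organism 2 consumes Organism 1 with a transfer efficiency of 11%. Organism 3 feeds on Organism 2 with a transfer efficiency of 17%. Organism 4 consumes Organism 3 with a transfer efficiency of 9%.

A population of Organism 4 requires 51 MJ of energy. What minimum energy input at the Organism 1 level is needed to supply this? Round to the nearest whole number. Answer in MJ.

Cumulative transfer efficiency: 0.11 × 0.17 × 0.09 = 0.001683
Organism 1 energy = 51 / 0.001683 = 30303 MJ

30303 MJ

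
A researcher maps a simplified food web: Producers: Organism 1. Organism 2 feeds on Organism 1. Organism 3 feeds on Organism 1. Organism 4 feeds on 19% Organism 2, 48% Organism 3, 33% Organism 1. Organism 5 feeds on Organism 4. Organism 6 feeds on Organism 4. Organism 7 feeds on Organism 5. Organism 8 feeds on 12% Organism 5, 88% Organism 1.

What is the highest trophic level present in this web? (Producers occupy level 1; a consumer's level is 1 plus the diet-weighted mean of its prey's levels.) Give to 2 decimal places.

Organism 2: 1 + 1 = 2
Organism 3: 1 + 1 = 2
Organism 4: 1 + (0.19×2 + 0.48×2 + 0.33×1) = 2.67
Organism 5: 1 + 2.67 = 3.67
Organism 6: 1 + 2.67 = 3.67
Organism 7: 1 + 3.67 = 4.67
Organism 8: 1 + (0.12×3.67 + 0.88×1) = 2.3204

4.67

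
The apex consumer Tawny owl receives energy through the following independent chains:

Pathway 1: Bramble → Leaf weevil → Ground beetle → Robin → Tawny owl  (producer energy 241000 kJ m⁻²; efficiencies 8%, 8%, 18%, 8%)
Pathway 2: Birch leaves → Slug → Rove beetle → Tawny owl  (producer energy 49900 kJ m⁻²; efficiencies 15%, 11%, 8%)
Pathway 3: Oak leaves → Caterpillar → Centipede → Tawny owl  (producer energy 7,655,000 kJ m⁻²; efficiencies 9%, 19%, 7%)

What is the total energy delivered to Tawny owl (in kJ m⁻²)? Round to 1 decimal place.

Pathway 1: 241000 × 0.08 × 0.08 × 0.18 × 0.08 = 22.21056 kJ m⁻²
Pathway 2: 49900 × 0.15 × 0.11 × 0.08 = 65.868 kJ m⁻²
Pathway 3: 7655000 × 0.09 × 0.19 × 0.07 = 9163.035 kJ m⁻²
Total at Tawny owl: 22.21056 + 65.868 + 9163.035 = 9251.11356 kJ m⁻²

9251.1 kJ m⁻²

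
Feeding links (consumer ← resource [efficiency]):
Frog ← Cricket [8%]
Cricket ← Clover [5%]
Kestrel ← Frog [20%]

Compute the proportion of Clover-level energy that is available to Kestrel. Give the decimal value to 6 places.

0.000800

Product of link efficiencies: 0.05 × 0.08 × 0.2 = 0.0008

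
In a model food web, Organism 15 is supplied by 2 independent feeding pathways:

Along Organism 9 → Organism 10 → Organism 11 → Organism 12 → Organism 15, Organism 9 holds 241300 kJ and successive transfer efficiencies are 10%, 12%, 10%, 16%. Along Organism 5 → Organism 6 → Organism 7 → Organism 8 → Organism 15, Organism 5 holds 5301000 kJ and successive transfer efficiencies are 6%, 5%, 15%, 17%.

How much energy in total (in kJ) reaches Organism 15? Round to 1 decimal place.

451.9 kJ

Via Organism 9: 241300 × 0.1 × 0.12 × 0.1 × 0.16 = 46.3296 kJ
Via Organism 5: 5301000 × 0.06 × 0.05 × 0.15 × 0.17 = 405.5265 kJ
Total at Organism 15: 46.3296 + 405.5265 = 451.8561 kJ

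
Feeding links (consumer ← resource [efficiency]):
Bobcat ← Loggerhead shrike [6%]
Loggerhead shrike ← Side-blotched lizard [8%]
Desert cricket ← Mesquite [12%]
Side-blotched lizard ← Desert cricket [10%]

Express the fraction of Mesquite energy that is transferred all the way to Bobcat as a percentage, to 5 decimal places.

Product of link efficiencies: 0.12 × 0.1 × 0.08 × 0.06 = 0.0000576
As a percentage: 0.0000576 × 100 = 0.00576%

0.00576%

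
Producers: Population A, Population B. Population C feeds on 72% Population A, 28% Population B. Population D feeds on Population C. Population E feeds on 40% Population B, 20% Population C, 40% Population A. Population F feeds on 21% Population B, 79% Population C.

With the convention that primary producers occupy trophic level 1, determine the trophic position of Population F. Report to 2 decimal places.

Population C: 1 + (0.72×1 + 0.28×1) = 2
Population D: 1 + 2 = 3
Population E: 1 + (0.4×1 + 0.2×2 + 0.4×1) = 2.2
Population F: 1 + (0.21×1 + 0.79×2) = 2.79

2.79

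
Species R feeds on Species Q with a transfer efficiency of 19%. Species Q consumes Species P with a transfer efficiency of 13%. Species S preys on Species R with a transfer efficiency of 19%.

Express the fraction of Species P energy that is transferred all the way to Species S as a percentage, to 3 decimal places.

0.469%

Product of link efficiencies: 0.13 × 0.19 × 0.19 = 0.004693
As a percentage: 0.004693 × 100 = 0.469%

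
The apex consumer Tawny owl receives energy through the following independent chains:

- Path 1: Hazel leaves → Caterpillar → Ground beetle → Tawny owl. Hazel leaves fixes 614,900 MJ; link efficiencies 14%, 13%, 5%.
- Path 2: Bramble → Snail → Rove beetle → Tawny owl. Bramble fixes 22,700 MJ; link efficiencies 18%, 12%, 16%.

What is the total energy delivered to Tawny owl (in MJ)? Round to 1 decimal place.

638.0 MJ

Path 1: 614900 × 0.14 × 0.13 × 0.05 = 559.559 MJ
Path 2: 22700 × 0.18 × 0.12 × 0.16 = 78.4512 MJ
Total at Tawny owl: 559.559 + 78.4512 = 638.0102 MJ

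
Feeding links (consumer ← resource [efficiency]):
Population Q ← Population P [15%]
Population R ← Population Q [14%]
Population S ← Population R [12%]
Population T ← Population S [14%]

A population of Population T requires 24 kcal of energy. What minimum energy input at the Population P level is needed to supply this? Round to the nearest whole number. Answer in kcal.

68027 kcal

Cumulative transfer efficiency: 0.15 × 0.14 × 0.12 × 0.14 = 0.0003528
Population P energy = 24 / 0.0003528 = 68027 kcal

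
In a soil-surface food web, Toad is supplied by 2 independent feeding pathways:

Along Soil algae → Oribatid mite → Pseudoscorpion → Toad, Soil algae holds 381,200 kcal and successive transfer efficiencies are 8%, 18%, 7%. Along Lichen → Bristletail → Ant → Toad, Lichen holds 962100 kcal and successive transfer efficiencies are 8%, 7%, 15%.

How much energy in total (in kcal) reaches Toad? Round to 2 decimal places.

Via Soil algae: 381200 × 0.08 × 0.18 × 0.07 = 384.2496 kcal
Via Lichen: 962100 × 0.08 × 0.07 × 0.15 = 808.164 kcal
Total at Toad: 384.2496 + 808.164 = 1192.4136 kcal

1192.41 kcal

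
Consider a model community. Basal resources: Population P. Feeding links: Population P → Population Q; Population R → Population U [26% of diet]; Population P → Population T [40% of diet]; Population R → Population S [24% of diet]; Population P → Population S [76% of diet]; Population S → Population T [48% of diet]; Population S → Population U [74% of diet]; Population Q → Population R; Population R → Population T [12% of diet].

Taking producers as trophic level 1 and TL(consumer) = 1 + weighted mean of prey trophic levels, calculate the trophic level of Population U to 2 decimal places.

Population Q: 1 + 1 = 2
Population R: 1 + 2 = 3
Population S: 1 + (0.24×3 + 0.76×1) = 2.48
Population T: 1 + (0.12×3 + 0.4×1 + 0.48×2.48) = 2.9504
Population U: 1 + (0.74×2.48 + 0.26×3) = 3.6152

3.62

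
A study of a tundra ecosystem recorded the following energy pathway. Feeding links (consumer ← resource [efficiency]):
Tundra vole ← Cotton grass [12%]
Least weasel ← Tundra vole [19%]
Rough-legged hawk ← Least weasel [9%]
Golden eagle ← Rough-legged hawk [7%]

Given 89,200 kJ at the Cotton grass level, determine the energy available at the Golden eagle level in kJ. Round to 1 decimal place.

Tundra vole: 89200 × 0.12 = 10704 kJ
Least weasel: 10704 × 0.19 = 2033.76 kJ
Rough-legged hawk: 2033.76 × 0.09 = 183.0384 kJ
Golden eagle: 183.0384 × 0.07 = 12.812688 kJ

12.8 kJ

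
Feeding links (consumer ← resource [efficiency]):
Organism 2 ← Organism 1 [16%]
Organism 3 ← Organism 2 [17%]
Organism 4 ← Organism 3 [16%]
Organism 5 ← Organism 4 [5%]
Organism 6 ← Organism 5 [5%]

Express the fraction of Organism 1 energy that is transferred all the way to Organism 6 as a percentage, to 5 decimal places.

Product of link efficiencies: 0.16 × 0.17 × 0.16 × 0.05 × 0.05 = 0.00001088
As a percentage: 0.00001088 × 100 = 0.00109%

0.00109%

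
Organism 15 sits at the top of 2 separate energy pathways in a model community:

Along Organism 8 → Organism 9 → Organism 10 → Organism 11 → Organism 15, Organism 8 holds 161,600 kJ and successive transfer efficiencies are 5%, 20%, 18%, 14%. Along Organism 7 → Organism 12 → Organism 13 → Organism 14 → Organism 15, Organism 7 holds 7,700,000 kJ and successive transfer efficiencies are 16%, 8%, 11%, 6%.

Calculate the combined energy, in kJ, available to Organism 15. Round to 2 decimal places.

Via Organism 8: 161600 × 0.05 × 0.2 × 0.18 × 0.14 = 40.7232 kJ
Via Organism 7: 7700000 × 0.16 × 0.08 × 0.11 × 0.06 = 650.496 kJ
Total at Organism 15: 40.7232 + 650.496 = 691.2192 kJ

691.22 kJ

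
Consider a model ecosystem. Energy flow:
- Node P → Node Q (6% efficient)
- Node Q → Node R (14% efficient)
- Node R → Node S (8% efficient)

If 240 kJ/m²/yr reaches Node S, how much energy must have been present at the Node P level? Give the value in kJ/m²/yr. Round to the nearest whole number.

357143 kJ/m²/yr

Cumulative transfer efficiency: 0.06 × 0.14 × 0.08 = 0.000672
Node P energy = 240 / 0.000672 = 357143 kJ/m²/yr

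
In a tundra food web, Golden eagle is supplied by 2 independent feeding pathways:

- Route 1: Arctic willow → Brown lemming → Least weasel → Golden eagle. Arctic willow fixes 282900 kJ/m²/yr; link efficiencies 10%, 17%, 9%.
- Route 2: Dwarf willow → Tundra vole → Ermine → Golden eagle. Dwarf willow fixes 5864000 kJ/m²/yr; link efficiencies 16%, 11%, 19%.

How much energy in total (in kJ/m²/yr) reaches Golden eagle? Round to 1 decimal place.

20042.1 kJ/m²/yr

Route 1: 282900 × 0.1 × 0.17 × 0.09 = 432.837 kJ/m²/yr
Route 2: 5864000 × 0.16 × 0.11 × 0.19 = 19609.216 kJ/m²/yr
Total at Golden eagle: 432.837 + 19609.216 = 20042.053 kJ/m²/yr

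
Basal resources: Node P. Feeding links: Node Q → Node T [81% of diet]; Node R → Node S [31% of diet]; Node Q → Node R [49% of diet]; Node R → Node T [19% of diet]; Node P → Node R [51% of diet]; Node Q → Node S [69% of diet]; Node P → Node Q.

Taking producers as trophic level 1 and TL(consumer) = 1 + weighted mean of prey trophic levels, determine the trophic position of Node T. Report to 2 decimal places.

3.09

Node Q: 1 + 1 = 2
Node R: 1 + (0.51×1 + 0.49×2) = 2.49
Node S: 1 + (0.31×2.49 + 0.69×2) = 3.1519
Node T: 1 + (0.19×2.49 + 0.81×2) = 3.0931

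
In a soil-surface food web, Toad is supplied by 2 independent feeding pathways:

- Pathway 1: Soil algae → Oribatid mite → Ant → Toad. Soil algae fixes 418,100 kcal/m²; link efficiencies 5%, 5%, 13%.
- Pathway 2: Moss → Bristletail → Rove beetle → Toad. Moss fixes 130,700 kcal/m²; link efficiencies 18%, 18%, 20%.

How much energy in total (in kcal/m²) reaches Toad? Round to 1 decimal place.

Pathway 1: 418100 × 0.05 × 0.05 × 0.13 = 135.8825 kcal/m²
Pathway 2: 130700 × 0.18 × 0.18 × 0.2 = 846.936 kcal/m²
Total at Toad: 135.8825 + 846.936 = 982.8185 kcal/m²

982.8 kcal/m²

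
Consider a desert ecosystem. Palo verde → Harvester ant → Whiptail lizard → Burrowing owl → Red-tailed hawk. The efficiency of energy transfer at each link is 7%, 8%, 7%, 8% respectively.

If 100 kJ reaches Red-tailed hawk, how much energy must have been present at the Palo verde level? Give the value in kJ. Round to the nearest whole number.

3188776 kJ

Cumulative transfer efficiency: 0.07 × 0.08 × 0.07 × 0.08 = 0.00003136
Palo verde energy = 100 / 0.00003136 = 3188776 kJ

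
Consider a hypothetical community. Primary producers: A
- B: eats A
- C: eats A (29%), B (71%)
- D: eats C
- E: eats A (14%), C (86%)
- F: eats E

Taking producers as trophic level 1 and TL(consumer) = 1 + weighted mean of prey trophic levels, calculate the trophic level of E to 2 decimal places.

B: 1 + 1 = 2
C: 1 + (0.29×1 + 0.71×2) = 2.71
D: 1 + 2.71 = 3.71
E: 1 + (0.14×1 + 0.86×2.71) = 3.4706
F: 1 + 3.4706 = 4.4706

3.47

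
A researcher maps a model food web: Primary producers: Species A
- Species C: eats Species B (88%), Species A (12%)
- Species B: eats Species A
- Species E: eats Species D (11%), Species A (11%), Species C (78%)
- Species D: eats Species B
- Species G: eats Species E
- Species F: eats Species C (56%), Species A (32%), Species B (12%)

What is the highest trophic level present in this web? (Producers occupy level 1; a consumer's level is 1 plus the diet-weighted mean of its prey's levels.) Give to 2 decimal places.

Species B: 1 + 1 = 2
Species C: 1 + (0.88×2 + 0.12×1) = 2.88
Species D: 1 + 2 = 3
Species E: 1 + (0.11×3 + 0.11×1 + 0.78×2.88) = 3.6864
Species F: 1 + (0.56×2.88 + 0.32×1 + 0.12×2) = 3.1728
Species G: 1 + 3.6864 = 4.6864

4.69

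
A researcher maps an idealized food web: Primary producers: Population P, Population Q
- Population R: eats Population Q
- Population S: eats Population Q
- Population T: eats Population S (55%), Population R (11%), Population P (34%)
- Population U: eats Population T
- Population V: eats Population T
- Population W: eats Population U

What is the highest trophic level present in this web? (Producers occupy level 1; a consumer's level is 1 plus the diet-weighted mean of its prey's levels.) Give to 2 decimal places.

Population R: 1 + 1 = 2
Population S: 1 + 1 = 2
Population T: 1 + (0.55×2 + 0.11×2 + 0.34×1) = 2.66
Population U: 1 + 2.66 = 3.66
Population V: 1 + 2.66 = 3.66
Population W: 1 + 3.66 = 4.66

4.66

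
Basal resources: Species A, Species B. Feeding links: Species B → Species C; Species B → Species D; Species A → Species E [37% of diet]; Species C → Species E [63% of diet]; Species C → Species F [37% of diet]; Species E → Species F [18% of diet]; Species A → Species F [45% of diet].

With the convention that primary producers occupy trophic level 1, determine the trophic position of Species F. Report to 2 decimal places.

2.66

Species C: 1 + 1 = 2
Species D: 1 + 1 = 2
Species E: 1 + (0.37×1 + 0.63×2) = 2.63
Species F: 1 + (0.37×2 + 0.18×2.63 + 0.45×1) = 2.6634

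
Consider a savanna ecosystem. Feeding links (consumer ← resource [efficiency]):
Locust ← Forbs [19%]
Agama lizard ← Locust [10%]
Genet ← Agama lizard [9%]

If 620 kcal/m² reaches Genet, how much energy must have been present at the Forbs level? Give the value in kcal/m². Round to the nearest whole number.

Cumulative transfer efficiency: 0.19 × 0.1 × 0.09 = 0.00171
Forbs energy = 620 / 0.00171 = 362573 kcal/m²

362573 kcal/m²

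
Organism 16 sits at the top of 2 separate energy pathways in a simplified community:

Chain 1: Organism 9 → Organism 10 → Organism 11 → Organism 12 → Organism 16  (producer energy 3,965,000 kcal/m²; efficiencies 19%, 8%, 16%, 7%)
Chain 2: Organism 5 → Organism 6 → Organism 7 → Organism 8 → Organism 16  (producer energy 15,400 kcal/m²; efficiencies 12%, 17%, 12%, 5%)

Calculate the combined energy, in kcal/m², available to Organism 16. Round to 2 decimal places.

Chain 1: 3965000 × 0.19 × 0.08 × 0.16 × 0.07 = 675.0016 kcal/m²
Chain 2: 15400 × 0.12 × 0.17 × 0.12 × 0.05 = 1.88496 kcal/m²
Total at Organism 16: 675.0016 + 1.88496 = 676.88656 kcal/m²

676.89 kcal/m²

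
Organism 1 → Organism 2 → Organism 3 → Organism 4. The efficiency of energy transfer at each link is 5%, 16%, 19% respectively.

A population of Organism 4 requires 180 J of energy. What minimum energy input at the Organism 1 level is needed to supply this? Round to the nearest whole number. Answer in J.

Cumulative transfer efficiency: 0.05 × 0.16 × 0.19 = 0.00152
Organism 1 energy = 180 / 0.00152 = 118421 J

118421 J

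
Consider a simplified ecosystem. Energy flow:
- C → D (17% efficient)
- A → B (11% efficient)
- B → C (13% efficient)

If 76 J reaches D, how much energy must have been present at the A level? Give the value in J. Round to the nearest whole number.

Cumulative transfer efficiency: 0.11 × 0.13 × 0.17 = 0.002431
A energy = 76 / 0.002431 = 31263 J

31263 J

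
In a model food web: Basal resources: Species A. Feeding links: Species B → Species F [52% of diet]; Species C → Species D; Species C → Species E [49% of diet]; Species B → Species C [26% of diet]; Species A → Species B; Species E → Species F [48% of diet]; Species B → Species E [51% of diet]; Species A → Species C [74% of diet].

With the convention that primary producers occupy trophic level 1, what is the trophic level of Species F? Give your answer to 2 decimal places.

3.54

Species B: 1 + 1 = 2
Species C: 1 + (0.26×2 + 0.74×1) = 2.26
Species D: 1 + 2.26 = 3.26
Species E: 1 + (0.51×2 + 0.49×2.26) = 3.1274
Species F: 1 + (0.48×3.1274 + 0.52×2) = 3.541152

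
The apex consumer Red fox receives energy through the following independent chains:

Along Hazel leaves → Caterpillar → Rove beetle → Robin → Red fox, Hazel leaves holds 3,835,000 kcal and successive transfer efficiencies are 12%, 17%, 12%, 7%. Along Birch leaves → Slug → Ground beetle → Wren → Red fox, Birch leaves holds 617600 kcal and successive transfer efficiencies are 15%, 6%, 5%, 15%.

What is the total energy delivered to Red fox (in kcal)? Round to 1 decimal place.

698.9 kcal

Via Hazel leaves: 3835000 × 0.12 × 0.17 × 0.12 × 0.07 = 657.1656 kcal
Via Birch leaves: 617600 × 0.15 × 0.06 × 0.05 × 0.15 = 41.688 kcal
Total at Red fox: 657.1656 + 41.688 = 698.8536 kcal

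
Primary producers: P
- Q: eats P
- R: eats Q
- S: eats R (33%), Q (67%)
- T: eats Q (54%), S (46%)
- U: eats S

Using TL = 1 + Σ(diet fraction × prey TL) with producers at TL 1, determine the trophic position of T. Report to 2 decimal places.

Q: 1 + 1 = 2
R: 1 + 2 = 3
S: 1 + (0.33×3 + 0.67×2) = 3.33
T: 1 + (0.54×2 + 0.46×3.33) = 3.6118
U: 1 + 3.33 = 4.33

3.61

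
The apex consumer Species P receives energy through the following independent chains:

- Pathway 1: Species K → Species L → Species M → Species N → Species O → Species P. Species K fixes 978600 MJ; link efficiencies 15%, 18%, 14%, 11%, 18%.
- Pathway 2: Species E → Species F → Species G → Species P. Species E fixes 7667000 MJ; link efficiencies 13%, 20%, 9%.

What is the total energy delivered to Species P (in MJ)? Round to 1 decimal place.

18014.0 MJ

Pathway 1: 978600 × 0.15 × 0.18 × 0.14 × 0.11 × 0.18 = 73.2423384 MJ
Pathway 2: 7667000 × 0.13 × 0.2 × 0.09 = 17940.78 MJ
Total at Species P: 73.2423384 + 17940.78 = 18014.0223384 MJ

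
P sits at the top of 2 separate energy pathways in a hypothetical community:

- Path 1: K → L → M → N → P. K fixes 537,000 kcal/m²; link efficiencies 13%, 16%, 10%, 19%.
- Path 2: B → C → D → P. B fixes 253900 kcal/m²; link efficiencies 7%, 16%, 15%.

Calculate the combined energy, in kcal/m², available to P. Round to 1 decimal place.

638.8 kcal/m²

Path 1: 537000 × 0.13 × 0.16 × 0.1 × 0.19 = 212.2224 kcal/m²
Path 2: 253900 × 0.07 × 0.16 × 0.15 = 426.552 kcal/m²
Total at P: 212.2224 + 426.552 = 638.7744 kcal/m²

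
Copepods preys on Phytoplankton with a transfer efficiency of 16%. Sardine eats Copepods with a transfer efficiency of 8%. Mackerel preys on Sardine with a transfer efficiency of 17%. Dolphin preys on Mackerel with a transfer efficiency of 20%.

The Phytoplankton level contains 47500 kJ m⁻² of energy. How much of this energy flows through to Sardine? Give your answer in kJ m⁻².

Copepods: 47500 × 0.16 = 7600 kJ m⁻²
Sardine: 7600 × 0.08 = 608 kJ m⁻²

608 kJ m⁻²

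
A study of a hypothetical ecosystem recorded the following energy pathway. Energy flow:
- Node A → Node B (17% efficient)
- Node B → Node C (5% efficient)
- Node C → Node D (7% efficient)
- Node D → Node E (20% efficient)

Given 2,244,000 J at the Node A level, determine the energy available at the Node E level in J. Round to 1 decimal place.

Node B: 2244000 × 0.17 = 381480 J
Node C: 381480 × 0.05 = 19074 J
Node D: 19074 × 0.07 = 1335.18 J
Node E: 1335.18 × 0.2 = 267.036 J

267.0 J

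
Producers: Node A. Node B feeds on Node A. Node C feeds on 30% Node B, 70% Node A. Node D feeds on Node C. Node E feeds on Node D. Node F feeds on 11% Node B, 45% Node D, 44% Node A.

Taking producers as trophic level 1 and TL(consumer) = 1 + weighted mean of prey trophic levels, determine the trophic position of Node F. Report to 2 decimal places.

Node B: 1 + 1 = 2
Node C: 1 + (0.3×2 + 0.7×1) = 2.3
Node D: 1 + 2.3 = 3.3
Node E: 1 + 3.3 = 4.3
Node F: 1 + (0.11×2 + 0.45×3.3 + 0.44×1) = 3.145

3.15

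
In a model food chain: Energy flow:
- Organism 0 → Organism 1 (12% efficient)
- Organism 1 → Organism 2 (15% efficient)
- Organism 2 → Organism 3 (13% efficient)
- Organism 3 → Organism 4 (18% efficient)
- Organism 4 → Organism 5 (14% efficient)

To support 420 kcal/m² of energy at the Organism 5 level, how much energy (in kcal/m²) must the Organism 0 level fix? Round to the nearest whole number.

7122507 kcal/m²

Cumulative transfer efficiency: 0.12 × 0.15 × 0.13 × 0.18 × 0.14 = 0.000058968
Organism 0 energy = 420 / 0.000058968 = 7122507 kcal/m²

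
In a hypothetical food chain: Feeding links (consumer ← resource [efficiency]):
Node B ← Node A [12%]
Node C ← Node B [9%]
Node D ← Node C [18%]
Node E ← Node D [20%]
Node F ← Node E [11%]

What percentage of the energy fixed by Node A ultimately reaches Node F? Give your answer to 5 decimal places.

0.00428%

Product of link efficiencies: 0.12 × 0.09 × 0.18 × 0.2 × 0.11 = 0.000042768
As a percentage: 0.000042768 × 100 = 0.00428%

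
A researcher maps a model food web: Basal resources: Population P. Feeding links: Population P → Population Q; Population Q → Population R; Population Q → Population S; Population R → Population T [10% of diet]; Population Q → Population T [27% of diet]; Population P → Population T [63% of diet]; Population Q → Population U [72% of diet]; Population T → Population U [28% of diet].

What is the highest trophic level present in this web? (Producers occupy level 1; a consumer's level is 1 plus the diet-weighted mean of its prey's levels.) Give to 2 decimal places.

Population Q: 1 + 1 = 2
Population R: 1 + 2 = 3
Population S: 1 + 2 = 3
Population T: 1 + (0.1×3 + 0.27×2 + 0.63×1) = 2.47
Population U: 1 + (0.72×2 + 0.28×2.47) = 3.1316

3.13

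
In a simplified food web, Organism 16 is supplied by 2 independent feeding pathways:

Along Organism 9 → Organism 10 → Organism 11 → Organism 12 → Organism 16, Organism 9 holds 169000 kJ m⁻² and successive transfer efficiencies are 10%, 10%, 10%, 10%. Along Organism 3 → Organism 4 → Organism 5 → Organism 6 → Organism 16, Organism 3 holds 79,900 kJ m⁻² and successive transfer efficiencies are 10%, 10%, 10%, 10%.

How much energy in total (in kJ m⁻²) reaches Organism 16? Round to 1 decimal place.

Via Organism 9: 169000 × 0.1 × 0.1 × 0.1 × 0.1 = 16.9 kJ m⁻²
Via Organism 3: 79900 × 0.1 × 0.1 × 0.1 × 0.1 = 7.99 kJ m⁻²
Total at Organism 16: 16.9 + 7.99 = 24.89 kJ m⁻²

24.9 kJ m⁻²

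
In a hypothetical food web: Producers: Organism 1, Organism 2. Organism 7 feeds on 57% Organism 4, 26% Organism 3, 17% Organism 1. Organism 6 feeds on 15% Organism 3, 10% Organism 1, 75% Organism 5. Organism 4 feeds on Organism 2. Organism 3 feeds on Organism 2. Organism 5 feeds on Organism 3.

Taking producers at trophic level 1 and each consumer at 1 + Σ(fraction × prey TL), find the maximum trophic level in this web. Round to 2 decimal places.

Organism 3: 1 + 1 = 2
Organism 4: 1 + 1 = 2
Organism 5: 1 + 2 = 3
Organism 6: 1 + (0.15×2 + 0.1×1 + 0.75×3) = 3.65
Organism 7: 1 + (0.57×2 + 0.26×2 + 0.17×1) = 2.83

3.65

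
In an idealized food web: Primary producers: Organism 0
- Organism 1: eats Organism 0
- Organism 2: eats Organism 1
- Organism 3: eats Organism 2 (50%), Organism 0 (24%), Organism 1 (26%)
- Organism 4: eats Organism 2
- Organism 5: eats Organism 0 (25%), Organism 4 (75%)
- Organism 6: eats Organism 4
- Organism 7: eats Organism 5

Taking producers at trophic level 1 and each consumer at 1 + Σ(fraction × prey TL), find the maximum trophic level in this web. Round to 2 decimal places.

Organism 1: 1 + 1 = 2
Organism 2: 1 + 2 = 3
Organism 3: 1 + (0.5×3 + 0.24×1 + 0.26×2) = 3.26
Organism 4: 1 + 3 = 4
Organism 5: 1 + (0.25×1 + 0.75×4) = 4.25
Organism 6: 1 + 4 = 5
Organism 7: 1 + 4.25 = 5.25

5.25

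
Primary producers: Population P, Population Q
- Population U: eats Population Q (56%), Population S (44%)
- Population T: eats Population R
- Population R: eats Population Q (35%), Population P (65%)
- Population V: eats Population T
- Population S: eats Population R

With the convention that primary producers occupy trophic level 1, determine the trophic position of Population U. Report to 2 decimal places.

Population R: 1 + (0.35×1 + 0.65×1) = 2
Population S: 1 + 2 = 3
Population T: 1 + 2 = 3
Population U: 1 + (0.56×1 + 0.44×3) = 2.88
Population V: 1 + 3 = 4

2.88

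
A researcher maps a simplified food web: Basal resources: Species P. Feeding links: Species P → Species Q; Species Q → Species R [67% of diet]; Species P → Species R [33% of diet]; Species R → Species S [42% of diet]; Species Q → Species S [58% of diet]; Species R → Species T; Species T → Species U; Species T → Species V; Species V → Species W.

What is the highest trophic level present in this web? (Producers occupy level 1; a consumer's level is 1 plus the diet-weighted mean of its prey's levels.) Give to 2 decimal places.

5.67

Species Q: 1 + 1 = 2
Species R: 1 + (0.67×2 + 0.33×1) = 2.67
Species S: 1 + (0.42×2.67 + 0.58×2) = 3.2814
Species T: 1 + 2.67 = 3.67
Species U: 1 + 3.67 = 4.67
Species V: 1 + 3.67 = 4.67
Species W: 1 + 4.67 = 5.67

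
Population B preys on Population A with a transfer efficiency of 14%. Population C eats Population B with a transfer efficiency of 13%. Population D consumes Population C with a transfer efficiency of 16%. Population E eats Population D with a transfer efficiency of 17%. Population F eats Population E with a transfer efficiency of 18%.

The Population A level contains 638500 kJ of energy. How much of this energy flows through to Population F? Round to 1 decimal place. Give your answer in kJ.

Population B: 638500 × 0.14 = 89390 kJ
Population C: 89390 × 0.13 = 11620.7 kJ
Population D: 11620.7 × 0.16 = 1859.312 kJ
Population E: 1859.312 × 0.17 = 316.08304 kJ
Population F: 316.08304 × 0.18 = 56.8949472 kJ

56.9 kJ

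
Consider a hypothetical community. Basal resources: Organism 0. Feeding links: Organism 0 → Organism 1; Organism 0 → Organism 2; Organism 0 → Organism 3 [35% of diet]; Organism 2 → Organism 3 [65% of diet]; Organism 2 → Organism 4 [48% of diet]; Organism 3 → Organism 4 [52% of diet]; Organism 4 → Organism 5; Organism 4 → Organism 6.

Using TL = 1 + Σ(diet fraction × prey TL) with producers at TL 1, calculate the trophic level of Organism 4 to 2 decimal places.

3.34

Organism 1: 1 + 1 = 2
Organism 2: 1 + 1 = 2
Organism 3: 1 + (0.35×1 + 0.65×2) = 2.65
Organism 4: 1 + (0.48×2 + 0.52×2.65) = 3.338
Organism 5: 1 + 3.338 = 4.338
Organism 6: 1 + 3.338 = 4.338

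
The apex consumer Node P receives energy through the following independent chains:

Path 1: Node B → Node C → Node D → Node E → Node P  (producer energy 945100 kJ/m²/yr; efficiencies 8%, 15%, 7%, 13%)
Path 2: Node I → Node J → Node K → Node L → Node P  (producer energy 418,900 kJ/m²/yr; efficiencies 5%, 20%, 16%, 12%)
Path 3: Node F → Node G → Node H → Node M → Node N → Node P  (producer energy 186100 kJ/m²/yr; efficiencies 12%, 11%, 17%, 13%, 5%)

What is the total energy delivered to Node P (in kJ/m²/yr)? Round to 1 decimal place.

186.3 kJ/m²/yr

Path 1: 945100 × 0.08 × 0.15 × 0.07 × 0.13 = 103.20492 kJ/m²/yr
Path 2: 418900 × 0.05 × 0.2 × 0.16 × 0.12 = 80.4288 kJ/m²/yr
Path 3: 186100 × 0.12 × 0.11 × 0.17 × 0.13 × 0.05 = 2.7144546 kJ/m²/yr
Total at Node P: 103.20492 + 80.4288 + 2.7144546 = 186.3481746 kJ/m²/yr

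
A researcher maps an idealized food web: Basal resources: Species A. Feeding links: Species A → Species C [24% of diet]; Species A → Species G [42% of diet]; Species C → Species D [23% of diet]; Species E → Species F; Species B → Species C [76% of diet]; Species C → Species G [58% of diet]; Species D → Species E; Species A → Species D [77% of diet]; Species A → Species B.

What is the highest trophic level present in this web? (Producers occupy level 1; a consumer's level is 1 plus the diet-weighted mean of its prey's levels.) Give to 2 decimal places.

4.40

Species B: 1 + 1 = 2
Species C: 1 + (0.24×1 + 0.76×2) = 2.76
Species D: 1 + (0.77×1 + 0.23×2.76) = 2.4048
Species E: 1 + 2.4048 = 3.4048
Species F: 1 + 3.4048 = 4.4048
Species G: 1 + (0.58×2.76 + 0.42×1) = 3.0208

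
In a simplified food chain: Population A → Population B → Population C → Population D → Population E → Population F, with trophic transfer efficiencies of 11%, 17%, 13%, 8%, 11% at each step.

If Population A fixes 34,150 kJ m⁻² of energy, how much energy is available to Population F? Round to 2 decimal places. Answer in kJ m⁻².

Population B: 34150 × 0.11 = 3756.5 kJ m⁻²
Population C: 3756.5 × 0.17 = 638.605 kJ m⁻²
Population D: 638.605 × 0.13 = 83.01865 kJ m⁻²
Population E: 83.01865 × 0.08 = 6.641492 kJ m⁻²
Population F: 6.641492 × 0.11 = 0.73056412 kJ m⁻²

0.73 kJ m⁻²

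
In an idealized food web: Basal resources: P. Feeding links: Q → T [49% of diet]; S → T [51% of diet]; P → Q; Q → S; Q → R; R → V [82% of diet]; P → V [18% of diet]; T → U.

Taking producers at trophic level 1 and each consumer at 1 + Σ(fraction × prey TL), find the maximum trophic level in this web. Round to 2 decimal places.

Q: 1 + 1 = 2
R: 1 + 2 = 3
S: 1 + 2 = 3
T: 1 + (0.51×3 + 0.49×2) = 3.51
U: 1 + 3.51 = 4.51
V: 1 + (0.82×3 + 0.18×1) = 3.64

4.51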